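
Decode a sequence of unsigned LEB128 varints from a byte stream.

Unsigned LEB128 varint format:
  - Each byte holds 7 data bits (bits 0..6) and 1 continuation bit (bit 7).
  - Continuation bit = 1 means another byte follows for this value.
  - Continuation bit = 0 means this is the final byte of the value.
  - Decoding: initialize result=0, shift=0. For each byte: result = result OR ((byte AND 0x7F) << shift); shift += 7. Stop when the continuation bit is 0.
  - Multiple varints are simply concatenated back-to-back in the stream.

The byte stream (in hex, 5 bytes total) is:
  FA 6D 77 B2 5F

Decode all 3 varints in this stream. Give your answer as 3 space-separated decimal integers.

  byte[0]=0xFA cont=1 payload=0x7A=122: acc |= 122<<0 -> acc=122 shift=7
  byte[1]=0x6D cont=0 payload=0x6D=109: acc |= 109<<7 -> acc=14074 shift=14 [end]
Varint 1: bytes[0:2] = FA 6D -> value 14074 (2 byte(s))
  byte[2]=0x77 cont=0 payload=0x77=119: acc |= 119<<0 -> acc=119 shift=7 [end]
Varint 2: bytes[2:3] = 77 -> value 119 (1 byte(s))
  byte[3]=0xB2 cont=1 payload=0x32=50: acc |= 50<<0 -> acc=50 shift=7
  byte[4]=0x5F cont=0 payload=0x5F=95: acc |= 95<<7 -> acc=12210 shift=14 [end]
Varint 3: bytes[3:5] = B2 5F -> value 12210 (2 byte(s))

Answer: 14074 119 12210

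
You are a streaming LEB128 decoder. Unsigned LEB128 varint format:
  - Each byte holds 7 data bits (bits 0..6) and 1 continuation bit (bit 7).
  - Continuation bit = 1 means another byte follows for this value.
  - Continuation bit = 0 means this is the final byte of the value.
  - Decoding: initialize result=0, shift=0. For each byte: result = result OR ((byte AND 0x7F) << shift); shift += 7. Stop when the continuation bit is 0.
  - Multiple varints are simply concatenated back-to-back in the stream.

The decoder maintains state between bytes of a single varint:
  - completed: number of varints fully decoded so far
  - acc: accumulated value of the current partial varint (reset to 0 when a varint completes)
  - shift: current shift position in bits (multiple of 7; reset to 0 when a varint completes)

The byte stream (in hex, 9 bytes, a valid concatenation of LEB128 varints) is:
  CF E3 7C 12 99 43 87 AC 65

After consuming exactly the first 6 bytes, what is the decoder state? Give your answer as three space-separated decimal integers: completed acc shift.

Answer: 3 0 0

Derivation:
byte[0]=0xCF cont=1 payload=0x4F: acc |= 79<<0 -> completed=0 acc=79 shift=7
byte[1]=0xE3 cont=1 payload=0x63: acc |= 99<<7 -> completed=0 acc=12751 shift=14
byte[2]=0x7C cont=0 payload=0x7C: varint #1 complete (value=2044367); reset -> completed=1 acc=0 shift=0
byte[3]=0x12 cont=0 payload=0x12: varint #2 complete (value=18); reset -> completed=2 acc=0 shift=0
byte[4]=0x99 cont=1 payload=0x19: acc |= 25<<0 -> completed=2 acc=25 shift=7
byte[5]=0x43 cont=0 payload=0x43: varint #3 complete (value=8601); reset -> completed=3 acc=0 shift=0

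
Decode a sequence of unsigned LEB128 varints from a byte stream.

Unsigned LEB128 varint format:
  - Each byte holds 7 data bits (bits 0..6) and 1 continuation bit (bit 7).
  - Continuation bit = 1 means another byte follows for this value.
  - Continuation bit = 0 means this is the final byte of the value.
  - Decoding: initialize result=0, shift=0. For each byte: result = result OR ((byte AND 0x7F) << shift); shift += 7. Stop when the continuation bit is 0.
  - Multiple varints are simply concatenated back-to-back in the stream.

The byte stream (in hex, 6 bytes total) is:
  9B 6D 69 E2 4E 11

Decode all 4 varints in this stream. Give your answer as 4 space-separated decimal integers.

Answer: 13979 105 10082 17

Derivation:
  byte[0]=0x9B cont=1 payload=0x1B=27: acc |= 27<<0 -> acc=27 shift=7
  byte[1]=0x6D cont=0 payload=0x6D=109: acc |= 109<<7 -> acc=13979 shift=14 [end]
Varint 1: bytes[0:2] = 9B 6D -> value 13979 (2 byte(s))
  byte[2]=0x69 cont=0 payload=0x69=105: acc |= 105<<0 -> acc=105 shift=7 [end]
Varint 2: bytes[2:3] = 69 -> value 105 (1 byte(s))
  byte[3]=0xE2 cont=1 payload=0x62=98: acc |= 98<<0 -> acc=98 shift=7
  byte[4]=0x4E cont=0 payload=0x4E=78: acc |= 78<<7 -> acc=10082 shift=14 [end]
Varint 3: bytes[3:5] = E2 4E -> value 10082 (2 byte(s))
  byte[5]=0x11 cont=0 payload=0x11=17: acc |= 17<<0 -> acc=17 shift=7 [end]
Varint 4: bytes[5:6] = 11 -> value 17 (1 byte(s))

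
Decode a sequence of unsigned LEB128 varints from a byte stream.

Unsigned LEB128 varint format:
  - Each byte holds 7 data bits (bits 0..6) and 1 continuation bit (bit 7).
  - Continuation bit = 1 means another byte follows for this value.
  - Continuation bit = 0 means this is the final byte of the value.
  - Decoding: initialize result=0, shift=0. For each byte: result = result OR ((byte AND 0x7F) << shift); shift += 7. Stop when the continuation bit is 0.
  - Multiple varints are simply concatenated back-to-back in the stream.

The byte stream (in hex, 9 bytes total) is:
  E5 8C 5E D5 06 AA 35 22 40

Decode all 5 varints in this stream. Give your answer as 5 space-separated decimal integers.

Answer: 1541733 853 6826 34 64

Derivation:
  byte[0]=0xE5 cont=1 payload=0x65=101: acc |= 101<<0 -> acc=101 shift=7
  byte[1]=0x8C cont=1 payload=0x0C=12: acc |= 12<<7 -> acc=1637 shift=14
  byte[2]=0x5E cont=0 payload=0x5E=94: acc |= 94<<14 -> acc=1541733 shift=21 [end]
Varint 1: bytes[0:3] = E5 8C 5E -> value 1541733 (3 byte(s))
  byte[3]=0xD5 cont=1 payload=0x55=85: acc |= 85<<0 -> acc=85 shift=7
  byte[4]=0x06 cont=0 payload=0x06=6: acc |= 6<<7 -> acc=853 shift=14 [end]
Varint 2: bytes[3:5] = D5 06 -> value 853 (2 byte(s))
  byte[5]=0xAA cont=1 payload=0x2A=42: acc |= 42<<0 -> acc=42 shift=7
  byte[6]=0x35 cont=0 payload=0x35=53: acc |= 53<<7 -> acc=6826 shift=14 [end]
Varint 3: bytes[5:7] = AA 35 -> value 6826 (2 byte(s))
  byte[7]=0x22 cont=0 payload=0x22=34: acc |= 34<<0 -> acc=34 shift=7 [end]
Varint 4: bytes[7:8] = 22 -> value 34 (1 byte(s))
  byte[8]=0x40 cont=0 payload=0x40=64: acc |= 64<<0 -> acc=64 shift=7 [end]
Varint 5: bytes[8:9] = 40 -> value 64 (1 byte(s))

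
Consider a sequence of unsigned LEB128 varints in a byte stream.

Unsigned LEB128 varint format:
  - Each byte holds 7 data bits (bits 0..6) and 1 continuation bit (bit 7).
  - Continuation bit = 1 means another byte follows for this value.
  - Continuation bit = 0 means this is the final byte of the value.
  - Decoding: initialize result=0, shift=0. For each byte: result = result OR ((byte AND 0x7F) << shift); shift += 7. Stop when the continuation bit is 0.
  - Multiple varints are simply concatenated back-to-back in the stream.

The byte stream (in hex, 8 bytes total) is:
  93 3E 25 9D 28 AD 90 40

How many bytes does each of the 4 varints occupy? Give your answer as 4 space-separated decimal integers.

  byte[0]=0x93 cont=1 payload=0x13=19: acc |= 19<<0 -> acc=19 shift=7
  byte[1]=0x3E cont=0 payload=0x3E=62: acc |= 62<<7 -> acc=7955 shift=14 [end]
Varint 1: bytes[0:2] = 93 3E -> value 7955 (2 byte(s))
  byte[2]=0x25 cont=0 payload=0x25=37: acc |= 37<<0 -> acc=37 shift=7 [end]
Varint 2: bytes[2:3] = 25 -> value 37 (1 byte(s))
  byte[3]=0x9D cont=1 payload=0x1D=29: acc |= 29<<0 -> acc=29 shift=7
  byte[4]=0x28 cont=0 payload=0x28=40: acc |= 40<<7 -> acc=5149 shift=14 [end]
Varint 3: bytes[3:5] = 9D 28 -> value 5149 (2 byte(s))
  byte[5]=0xAD cont=1 payload=0x2D=45: acc |= 45<<0 -> acc=45 shift=7
  byte[6]=0x90 cont=1 payload=0x10=16: acc |= 16<<7 -> acc=2093 shift=14
  byte[7]=0x40 cont=0 payload=0x40=64: acc |= 64<<14 -> acc=1050669 shift=21 [end]
Varint 4: bytes[5:8] = AD 90 40 -> value 1050669 (3 byte(s))

Answer: 2 1 2 3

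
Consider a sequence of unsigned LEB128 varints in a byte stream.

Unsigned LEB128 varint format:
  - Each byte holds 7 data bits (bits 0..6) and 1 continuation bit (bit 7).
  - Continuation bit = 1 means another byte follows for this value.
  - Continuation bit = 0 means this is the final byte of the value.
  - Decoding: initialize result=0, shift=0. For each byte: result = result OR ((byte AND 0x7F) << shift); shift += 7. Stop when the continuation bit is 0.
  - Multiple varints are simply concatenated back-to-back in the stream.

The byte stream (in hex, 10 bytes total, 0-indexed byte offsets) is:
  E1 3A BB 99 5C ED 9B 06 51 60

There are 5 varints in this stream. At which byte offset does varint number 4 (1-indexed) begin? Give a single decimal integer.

  byte[0]=0xE1 cont=1 payload=0x61=97: acc |= 97<<0 -> acc=97 shift=7
  byte[1]=0x3A cont=0 payload=0x3A=58: acc |= 58<<7 -> acc=7521 shift=14 [end]
Varint 1: bytes[0:2] = E1 3A -> value 7521 (2 byte(s))
  byte[2]=0xBB cont=1 payload=0x3B=59: acc |= 59<<0 -> acc=59 shift=7
  byte[3]=0x99 cont=1 payload=0x19=25: acc |= 25<<7 -> acc=3259 shift=14
  byte[4]=0x5C cont=0 payload=0x5C=92: acc |= 92<<14 -> acc=1510587 shift=21 [end]
Varint 2: bytes[2:5] = BB 99 5C -> value 1510587 (3 byte(s))
  byte[5]=0xED cont=1 payload=0x6D=109: acc |= 109<<0 -> acc=109 shift=7
  byte[6]=0x9B cont=1 payload=0x1B=27: acc |= 27<<7 -> acc=3565 shift=14
  byte[7]=0x06 cont=0 payload=0x06=6: acc |= 6<<14 -> acc=101869 shift=21 [end]
Varint 3: bytes[5:8] = ED 9B 06 -> value 101869 (3 byte(s))
  byte[8]=0x51 cont=0 payload=0x51=81: acc |= 81<<0 -> acc=81 shift=7 [end]
Varint 4: bytes[8:9] = 51 -> value 81 (1 byte(s))
  byte[9]=0x60 cont=0 payload=0x60=96: acc |= 96<<0 -> acc=96 shift=7 [end]
Varint 5: bytes[9:10] = 60 -> value 96 (1 byte(s))

Answer: 8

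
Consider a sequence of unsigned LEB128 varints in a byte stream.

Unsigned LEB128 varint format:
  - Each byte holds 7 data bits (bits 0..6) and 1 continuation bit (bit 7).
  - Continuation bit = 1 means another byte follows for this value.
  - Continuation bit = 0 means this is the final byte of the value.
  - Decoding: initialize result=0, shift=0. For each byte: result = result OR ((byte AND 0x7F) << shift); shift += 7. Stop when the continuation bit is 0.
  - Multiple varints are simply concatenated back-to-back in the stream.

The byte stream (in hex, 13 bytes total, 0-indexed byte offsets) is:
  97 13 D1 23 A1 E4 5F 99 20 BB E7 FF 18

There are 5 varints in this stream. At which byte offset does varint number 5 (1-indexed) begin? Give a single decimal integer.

Answer: 9

Derivation:
  byte[0]=0x97 cont=1 payload=0x17=23: acc |= 23<<0 -> acc=23 shift=7
  byte[1]=0x13 cont=0 payload=0x13=19: acc |= 19<<7 -> acc=2455 shift=14 [end]
Varint 1: bytes[0:2] = 97 13 -> value 2455 (2 byte(s))
  byte[2]=0xD1 cont=1 payload=0x51=81: acc |= 81<<0 -> acc=81 shift=7
  byte[3]=0x23 cont=0 payload=0x23=35: acc |= 35<<7 -> acc=4561 shift=14 [end]
Varint 2: bytes[2:4] = D1 23 -> value 4561 (2 byte(s))
  byte[4]=0xA1 cont=1 payload=0x21=33: acc |= 33<<0 -> acc=33 shift=7
  byte[5]=0xE4 cont=1 payload=0x64=100: acc |= 100<<7 -> acc=12833 shift=14
  byte[6]=0x5F cont=0 payload=0x5F=95: acc |= 95<<14 -> acc=1569313 shift=21 [end]
Varint 3: bytes[4:7] = A1 E4 5F -> value 1569313 (3 byte(s))
  byte[7]=0x99 cont=1 payload=0x19=25: acc |= 25<<0 -> acc=25 shift=7
  byte[8]=0x20 cont=0 payload=0x20=32: acc |= 32<<7 -> acc=4121 shift=14 [end]
Varint 4: bytes[7:9] = 99 20 -> value 4121 (2 byte(s))
  byte[9]=0xBB cont=1 payload=0x3B=59: acc |= 59<<0 -> acc=59 shift=7
  byte[10]=0xE7 cont=1 payload=0x67=103: acc |= 103<<7 -> acc=13243 shift=14
  byte[11]=0xFF cont=1 payload=0x7F=127: acc |= 127<<14 -> acc=2094011 shift=21
  byte[12]=0x18 cont=0 payload=0x18=24: acc |= 24<<21 -> acc=52425659 shift=28 [end]
Varint 5: bytes[9:13] = BB E7 FF 18 -> value 52425659 (4 byte(s))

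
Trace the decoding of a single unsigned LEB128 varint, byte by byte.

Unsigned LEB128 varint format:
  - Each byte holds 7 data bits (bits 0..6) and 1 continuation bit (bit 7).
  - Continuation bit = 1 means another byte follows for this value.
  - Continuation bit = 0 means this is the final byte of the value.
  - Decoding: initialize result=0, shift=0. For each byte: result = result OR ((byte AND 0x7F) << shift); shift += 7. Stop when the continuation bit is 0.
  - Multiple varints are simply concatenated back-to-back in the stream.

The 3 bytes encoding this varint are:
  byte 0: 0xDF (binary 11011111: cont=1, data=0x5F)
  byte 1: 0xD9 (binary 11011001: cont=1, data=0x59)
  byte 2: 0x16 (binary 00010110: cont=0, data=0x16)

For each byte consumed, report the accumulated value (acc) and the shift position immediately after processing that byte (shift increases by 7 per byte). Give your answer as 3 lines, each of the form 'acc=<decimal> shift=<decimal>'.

Answer: acc=95 shift=7
acc=11487 shift=14
acc=371935 shift=21

Derivation:
byte 0=0xDF: payload=0x5F=95, contrib = 95<<0 = 95; acc -> 95, shift -> 7
byte 1=0xD9: payload=0x59=89, contrib = 89<<7 = 11392; acc -> 11487, shift -> 14
byte 2=0x16: payload=0x16=22, contrib = 22<<14 = 360448; acc -> 371935, shift -> 21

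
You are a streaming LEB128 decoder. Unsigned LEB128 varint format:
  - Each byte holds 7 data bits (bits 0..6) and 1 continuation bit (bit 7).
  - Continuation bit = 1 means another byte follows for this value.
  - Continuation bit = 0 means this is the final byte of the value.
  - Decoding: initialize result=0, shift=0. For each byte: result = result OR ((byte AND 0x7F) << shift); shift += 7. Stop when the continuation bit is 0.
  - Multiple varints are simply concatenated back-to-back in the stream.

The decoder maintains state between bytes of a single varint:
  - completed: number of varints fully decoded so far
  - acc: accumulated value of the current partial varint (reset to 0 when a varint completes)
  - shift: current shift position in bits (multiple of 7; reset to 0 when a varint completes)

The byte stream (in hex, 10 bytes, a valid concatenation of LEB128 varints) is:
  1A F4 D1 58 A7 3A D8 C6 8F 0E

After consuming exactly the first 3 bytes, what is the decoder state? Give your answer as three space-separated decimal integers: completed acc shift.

byte[0]=0x1A cont=0 payload=0x1A: varint #1 complete (value=26); reset -> completed=1 acc=0 shift=0
byte[1]=0xF4 cont=1 payload=0x74: acc |= 116<<0 -> completed=1 acc=116 shift=7
byte[2]=0xD1 cont=1 payload=0x51: acc |= 81<<7 -> completed=1 acc=10484 shift=14

Answer: 1 10484 14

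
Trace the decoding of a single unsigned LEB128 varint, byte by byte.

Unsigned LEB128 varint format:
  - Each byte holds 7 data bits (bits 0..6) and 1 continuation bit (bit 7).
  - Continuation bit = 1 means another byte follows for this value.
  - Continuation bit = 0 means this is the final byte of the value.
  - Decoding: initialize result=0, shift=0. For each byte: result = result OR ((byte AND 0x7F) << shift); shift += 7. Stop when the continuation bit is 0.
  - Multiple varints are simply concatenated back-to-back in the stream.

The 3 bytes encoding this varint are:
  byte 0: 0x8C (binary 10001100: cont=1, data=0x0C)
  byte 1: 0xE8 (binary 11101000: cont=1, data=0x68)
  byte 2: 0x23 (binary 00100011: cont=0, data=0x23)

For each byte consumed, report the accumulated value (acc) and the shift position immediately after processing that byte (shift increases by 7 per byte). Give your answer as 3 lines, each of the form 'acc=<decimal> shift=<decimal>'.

byte 0=0x8C: payload=0x0C=12, contrib = 12<<0 = 12; acc -> 12, shift -> 7
byte 1=0xE8: payload=0x68=104, contrib = 104<<7 = 13312; acc -> 13324, shift -> 14
byte 2=0x23: payload=0x23=35, contrib = 35<<14 = 573440; acc -> 586764, shift -> 21

Answer: acc=12 shift=7
acc=13324 shift=14
acc=586764 shift=21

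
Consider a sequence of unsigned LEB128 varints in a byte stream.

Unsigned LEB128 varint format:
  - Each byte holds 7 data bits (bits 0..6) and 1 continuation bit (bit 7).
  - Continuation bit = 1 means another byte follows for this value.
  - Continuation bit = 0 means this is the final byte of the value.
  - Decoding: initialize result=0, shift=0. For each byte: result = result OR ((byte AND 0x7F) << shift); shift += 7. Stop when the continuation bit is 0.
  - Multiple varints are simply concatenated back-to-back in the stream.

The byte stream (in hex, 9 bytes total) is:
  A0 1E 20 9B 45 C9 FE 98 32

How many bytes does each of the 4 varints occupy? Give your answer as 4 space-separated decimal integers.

  byte[0]=0xA0 cont=1 payload=0x20=32: acc |= 32<<0 -> acc=32 shift=7
  byte[1]=0x1E cont=0 payload=0x1E=30: acc |= 30<<7 -> acc=3872 shift=14 [end]
Varint 1: bytes[0:2] = A0 1E -> value 3872 (2 byte(s))
  byte[2]=0x20 cont=0 payload=0x20=32: acc |= 32<<0 -> acc=32 shift=7 [end]
Varint 2: bytes[2:3] = 20 -> value 32 (1 byte(s))
  byte[3]=0x9B cont=1 payload=0x1B=27: acc |= 27<<0 -> acc=27 shift=7
  byte[4]=0x45 cont=0 payload=0x45=69: acc |= 69<<7 -> acc=8859 shift=14 [end]
Varint 3: bytes[3:5] = 9B 45 -> value 8859 (2 byte(s))
  byte[5]=0xC9 cont=1 payload=0x49=73: acc |= 73<<0 -> acc=73 shift=7
  byte[6]=0xFE cont=1 payload=0x7E=126: acc |= 126<<7 -> acc=16201 shift=14
  byte[7]=0x98 cont=1 payload=0x18=24: acc |= 24<<14 -> acc=409417 shift=21
  byte[8]=0x32 cont=0 payload=0x32=50: acc |= 50<<21 -> acc=105267017 shift=28 [end]
Varint 4: bytes[5:9] = C9 FE 98 32 -> value 105267017 (4 byte(s))

Answer: 2 1 2 4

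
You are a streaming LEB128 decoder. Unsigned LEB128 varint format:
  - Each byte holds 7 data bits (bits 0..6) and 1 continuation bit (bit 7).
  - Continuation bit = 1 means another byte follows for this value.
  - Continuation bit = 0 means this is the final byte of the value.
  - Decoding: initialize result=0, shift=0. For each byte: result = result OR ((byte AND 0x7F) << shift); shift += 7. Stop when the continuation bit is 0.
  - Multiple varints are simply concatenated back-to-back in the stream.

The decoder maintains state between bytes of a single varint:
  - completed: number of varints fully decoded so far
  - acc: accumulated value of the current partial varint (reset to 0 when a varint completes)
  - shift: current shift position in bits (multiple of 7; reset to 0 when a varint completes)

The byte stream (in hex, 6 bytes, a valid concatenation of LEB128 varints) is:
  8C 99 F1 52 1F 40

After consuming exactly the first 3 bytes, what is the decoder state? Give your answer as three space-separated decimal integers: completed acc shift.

Answer: 0 1854604 21

Derivation:
byte[0]=0x8C cont=1 payload=0x0C: acc |= 12<<0 -> completed=0 acc=12 shift=7
byte[1]=0x99 cont=1 payload=0x19: acc |= 25<<7 -> completed=0 acc=3212 shift=14
byte[2]=0xF1 cont=1 payload=0x71: acc |= 113<<14 -> completed=0 acc=1854604 shift=21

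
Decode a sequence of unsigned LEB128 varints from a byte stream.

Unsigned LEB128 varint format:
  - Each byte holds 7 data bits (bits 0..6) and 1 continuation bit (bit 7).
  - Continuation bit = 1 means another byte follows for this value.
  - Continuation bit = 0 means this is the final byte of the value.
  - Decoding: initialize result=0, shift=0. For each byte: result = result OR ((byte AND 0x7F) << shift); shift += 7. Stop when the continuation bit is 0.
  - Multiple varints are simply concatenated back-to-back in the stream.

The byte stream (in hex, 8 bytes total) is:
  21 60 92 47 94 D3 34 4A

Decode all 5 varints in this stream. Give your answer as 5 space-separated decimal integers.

  byte[0]=0x21 cont=0 payload=0x21=33: acc |= 33<<0 -> acc=33 shift=7 [end]
Varint 1: bytes[0:1] = 21 -> value 33 (1 byte(s))
  byte[1]=0x60 cont=0 payload=0x60=96: acc |= 96<<0 -> acc=96 shift=7 [end]
Varint 2: bytes[1:2] = 60 -> value 96 (1 byte(s))
  byte[2]=0x92 cont=1 payload=0x12=18: acc |= 18<<0 -> acc=18 shift=7
  byte[3]=0x47 cont=0 payload=0x47=71: acc |= 71<<7 -> acc=9106 shift=14 [end]
Varint 3: bytes[2:4] = 92 47 -> value 9106 (2 byte(s))
  byte[4]=0x94 cont=1 payload=0x14=20: acc |= 20<<0 -> acc=20 shift=7
  byte[5]=0xD3 cont=1 payload=0x53=83: acc |= 83<<7 -> acc=10644 shift=14
  byte[6]=0x34 cont=0 payload=0x34=52: acc |= 52<<14 -> acc=862612 shift=21 [end]
Varint 4: bytes[4:7] = 94 D3 34 -> value 862612 (3 byte(s))
  byte[7]=0x4A cont=0 payload=0x4A=74: acc |= 74<<0 -> acc=74 shift=7 [end]
Varint 5: bytes[7:8] = 4A -> value 74 (1 byte(s))

Answer: 33 96 9106 862612 74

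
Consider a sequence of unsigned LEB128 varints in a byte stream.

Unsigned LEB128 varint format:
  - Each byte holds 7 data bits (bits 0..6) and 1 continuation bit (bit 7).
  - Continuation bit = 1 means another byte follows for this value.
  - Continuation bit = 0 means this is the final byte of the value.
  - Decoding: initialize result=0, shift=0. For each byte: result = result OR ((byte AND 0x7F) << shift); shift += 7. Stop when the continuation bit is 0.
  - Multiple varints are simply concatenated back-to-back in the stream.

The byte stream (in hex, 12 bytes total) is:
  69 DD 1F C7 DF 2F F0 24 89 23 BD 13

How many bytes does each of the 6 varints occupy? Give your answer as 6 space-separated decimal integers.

  byte[0]=0x69 cont=0 payload=0x69=105: acc |= 105<<0 -> acc=105 shift=7 [end]
Varint 1: bytes[0:1] = 69 -> value 105 (1 byte(s))
  byte[1]=0xDD cont=1 payload=0x5D=93: acc |= 93<<0 -> acc=93 shift=7
  byte[2]=0x1F cont=0 payload=0x1F=31: acc |= 31<<7 -> acc=4061 shift=14 [end]
Varint 2: bytes[1:3] = DD 1F -> value 4061 (2 byte(s))
  byte[3]=0xC7 cont=1 payload=0x47=71: acc |= 71<<0 -> acc=71 shift=7
  byte[4]=0xDF cont=1 payload=0x5F=95: acc |= 95<<7 -> acc=12231 shift=14
  byte[5]=0x2F cont=0 payload=0x2F=47: acc |= 47<<14 -> acc=782279 shift=21 [end]
Varint 3: bytes[3:6] = C7 DF 2F -> value 782279 (3 byte(s))
  byte[6]=0xF0 cont=1 payload=0x70=112: acc |= 112<<0 -> acc=112 shift=7
  byte[7]=0x24 cont=0 payload=0x24=36: acc |= 36<<7 -> acc=4720 shift=14 [end]
Varint 4: bytes[6:8] = F0 24 -> value 4720 (2 byte(s))
  byte[8]=0x89 cont=1 payload=0x09=9: acc |= 9<<0 -> acc=9 shift=7
  byte[9]=0x23 cont=0 payload=0x23=35: acc |= 35<<7 -> acc=4489 shift=14 [end]
Varint 5: bytes[8:10] = 89 23 -> value 4489 (2 byte(s))
  byte[10]=0xBD cont=1 payload=0x3D=61: acc |= 61<<0 -> acc=61 shift=7
  byte[11]=0x13 cont=0 payload=0x13=19: acc |= 19<<7 -> acc=2493 shift=14 [end]
Varint 6: bytes[10:12] = BD 13 -> value 2493 (2 byte(s))

Answer: 1 2 3 2 2 2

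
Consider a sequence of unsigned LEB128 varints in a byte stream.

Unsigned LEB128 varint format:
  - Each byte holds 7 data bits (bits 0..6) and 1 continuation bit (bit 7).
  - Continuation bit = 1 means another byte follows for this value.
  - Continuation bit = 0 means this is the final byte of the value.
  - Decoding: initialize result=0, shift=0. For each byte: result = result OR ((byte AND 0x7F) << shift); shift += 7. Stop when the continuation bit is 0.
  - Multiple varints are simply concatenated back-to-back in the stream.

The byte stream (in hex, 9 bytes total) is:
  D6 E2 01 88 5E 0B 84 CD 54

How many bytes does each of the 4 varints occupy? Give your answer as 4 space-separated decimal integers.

  byte[0]=0xD6 cont=1 payload=0x56=86: acc |= 86<<0 -> acc=86 shift=7
  byte[1]=0xE2 cont=1 payload=0x62=98: acc |= 98<<7 -> acc=12630 shift=14
  byte[2]=0x01 cont=0 payload=0x01=1: acc |= 1<<14 -> acc=29014 shift=21 [end]
Varint 1: bytes[0:3] = D6 E2 01 -> value 29014 (3 byte(s))
  byte[3]=0x88 cont=1 payload=0x08=8: acc |= 8<<0 -> acc=8 shift=7
  byte[4]=0x5E cont=0 payload=0x5E=94: acc |= 94<<7 -> acc=12040 shift=14 [end]
Varint 2: bytes[3:5] = 88 5E -> value 12040 (2 byte(s))
  byte[5]=0x0B cont=0 payload=0x0B=11: acc |= 11<<0 -> acc=11 shift=7 [end]
Varint 3: bytes[5:6] = 0B -> value 11 (1 byte(s))
  byte[6]=0x84 cont=1 payload=0x04=4: acc |= 4<<0 -> acc=4 shift=7
  byte[7]=0xCD cont=1 payload=0x4D=77: acc |= 77<<7 -> acc=9860 shift=14
  byte[8]=0x54 cont=0 payload=0x54=84: acc |= 84<<14 -> acc=1386116 shift=21 [end]
Varint 4: bytes[6:9] = 84 CD 54 -> value 1386116 (3 byte(s))

Answer: 3 2 1 3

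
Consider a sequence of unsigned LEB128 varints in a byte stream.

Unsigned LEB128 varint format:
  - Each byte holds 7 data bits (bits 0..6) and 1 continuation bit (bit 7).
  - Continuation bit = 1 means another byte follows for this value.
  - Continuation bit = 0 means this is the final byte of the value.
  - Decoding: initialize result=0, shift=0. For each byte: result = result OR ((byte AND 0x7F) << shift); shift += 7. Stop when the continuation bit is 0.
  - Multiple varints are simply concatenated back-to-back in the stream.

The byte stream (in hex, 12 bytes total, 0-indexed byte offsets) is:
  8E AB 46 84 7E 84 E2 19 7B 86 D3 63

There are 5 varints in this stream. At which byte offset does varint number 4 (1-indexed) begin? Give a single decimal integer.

Answer: 8

Derivation:
  byte[0]=0x8E cont=1 payload=0x0E=14: acc |= 14<<0 -> acc=14 shift=7
  byte[1]=0xAB cont=1 payload=0x2B=43: acc |= 43<<7 -> acc=5518 shift=14
  byte[2]=0x46 cont=0 payload=0x46=70: acc |= 70<<14 -> acc=1152398 shift=21 [end]
Varint 1: bytes[0:3] = 8E AB 46 -> value 1152398 (3 byte(s))
  byte[3]=0x84 cont=1 payload=0x04=4: acc |= 4<<0 -> acc=4 shift=7
  byte[4]=0x7E cont=0 payload=0x7E=126: acc |= 126<<7 -> acc=16132 shift=14 [end]
Varint 2: bytes[3:5] = 84 7E -> value 16132 (2 byte(s))
  byte[5]=0x84 cont=1 payload=0x04=4: acc |= 4<<0 -> acc=4 shift=7
  byte[6]=0xE2 cont=1 payload=0x62=98: acc |= 98<<7 -> acc=12548 shift=14
  byte[7]=0x19 cont=0 payload=0x19=25: acc |= 25<<14 -> acc=422148 shift=21 [end]
Varint 3: bytes[5:8] = 84 E2 19 -> value 422148 (3 byte(s))
  byte[8]=0x7B cont=0 payload=0x7B=123: acc |= 123<<0 -> acc=123 shift=7 [end]
Varint 4: bytes[8:9] = 7B -> value 123 (1 byte(s))
  byte[9]=0x86 cont=1 payload=0x06=6: acc |= 6<<0 -> acc=6 shift=7
  byte[10]=0xD3 cont=1 payload=0x53=83: acc |= 83<<7 -> acc=10630 shift=14
  byte[11]=0x63 cont=0 payload=0x63=99: acc |= 99<<14 -> acc=1632646 shift=21 [end]
Varint 5: bytes[9:12] = 86 D3 63 -> value 1632646 (3 byte(s))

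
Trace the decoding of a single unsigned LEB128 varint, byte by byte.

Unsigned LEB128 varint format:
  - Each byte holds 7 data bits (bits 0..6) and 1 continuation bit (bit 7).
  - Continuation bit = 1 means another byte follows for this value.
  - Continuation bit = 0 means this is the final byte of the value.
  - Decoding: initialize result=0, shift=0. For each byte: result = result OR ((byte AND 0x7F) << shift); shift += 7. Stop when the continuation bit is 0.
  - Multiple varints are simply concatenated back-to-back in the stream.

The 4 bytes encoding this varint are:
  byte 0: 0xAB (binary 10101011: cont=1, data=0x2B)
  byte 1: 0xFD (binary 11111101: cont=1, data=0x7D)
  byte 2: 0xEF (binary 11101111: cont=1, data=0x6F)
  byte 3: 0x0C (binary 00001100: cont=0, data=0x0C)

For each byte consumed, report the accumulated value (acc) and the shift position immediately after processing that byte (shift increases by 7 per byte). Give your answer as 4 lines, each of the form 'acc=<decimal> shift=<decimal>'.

byte 0=0xAB: payload=0x2B=43, contrib = 43<<0 = 43; acc -> 43, shift -> 7
byte 1=0xFD: payload=0x7D=125, contrib = 125<<7 = 16000; acc -> 16043, shift -> 14
byte 2=0xEF: payload=0x6F=111, contrib = 111<<14 = 1818624; acc -> 1834667, shift -> 21
byte 3=0x0C: payload=0x0C=12, contrib = 12<<21 = 25165824; acc -> 27000491, shift -> 28

Answer: acc=43 shift=7
acc=16043 shift=14
acc=1834667 shift=21
acc=27000491 shift=28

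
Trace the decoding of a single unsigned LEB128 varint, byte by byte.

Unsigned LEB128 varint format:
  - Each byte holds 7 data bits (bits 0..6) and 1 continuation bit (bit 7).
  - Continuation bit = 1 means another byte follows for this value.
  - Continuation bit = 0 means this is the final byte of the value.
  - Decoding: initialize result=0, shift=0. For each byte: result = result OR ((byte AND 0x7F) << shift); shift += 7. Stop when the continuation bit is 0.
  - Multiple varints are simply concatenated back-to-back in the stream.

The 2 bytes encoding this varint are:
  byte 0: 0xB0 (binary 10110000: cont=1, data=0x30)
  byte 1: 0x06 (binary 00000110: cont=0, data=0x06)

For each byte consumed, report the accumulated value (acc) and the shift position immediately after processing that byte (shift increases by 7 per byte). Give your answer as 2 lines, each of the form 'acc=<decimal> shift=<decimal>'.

Answer: acc=48 shift=7
acc=816 shift=14

Derivation:
byte 0=0xB0: payload=0x30=48, contrib = 48<<0 = 48; acc -> 48, shift -> 7
byte 1=0x06: payload=0x06=6, contrib = 6<<7 = 768; acc -> 816, shift -> 14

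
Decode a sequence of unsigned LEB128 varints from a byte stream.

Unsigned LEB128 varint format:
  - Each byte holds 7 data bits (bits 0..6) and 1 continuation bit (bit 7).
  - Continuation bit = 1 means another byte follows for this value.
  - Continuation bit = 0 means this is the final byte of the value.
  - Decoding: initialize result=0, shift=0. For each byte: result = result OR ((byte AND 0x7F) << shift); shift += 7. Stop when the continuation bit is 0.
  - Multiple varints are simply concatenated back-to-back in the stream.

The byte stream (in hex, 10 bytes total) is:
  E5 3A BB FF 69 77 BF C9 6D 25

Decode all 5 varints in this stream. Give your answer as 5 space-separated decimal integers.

Answer: 7525 1736635 119 1795263 37

Derivation:
  byte[0]=0xE5 cont=1 payload=0x65=101: acc |= 101<<0 -> acc=101 shift=7
  byte[1]=0x3A cont=0 payload=0x3A=58: acc |= 58<<7 -> acc=7525 shift=14 [end]
Varint 1: bytes[0:2] = E5 3A -> value 7525 (2 byte(s))
  byte[2]=0xBB cont=1 payload=0x3B=59: acc |= 59<<0 -> acc=59 shift=7
  byte[3]=0xFF cont=1 payload=0x7F=127: acc |= 127<<7 -> acc=16315 shift=14
  byte[4]=0x69 cont=0 payload=0x69=105: acc |= 105<<14 -> acc=1736635 shift=21 [end]
Varint 2: bytes[2:5] = BB FF 69 -> value 1736635 (3 byte(s))
  byte[5]=0x77 cont=0 payload=0x77=119: acc |= 119<<0 -> acc=119 shift=7 [end]
Varint 3: bytes[5:6] = 77 -> value 119 (1 byte(s))
  byte[6]=0xBF cont=1 payload=0x3F=63: acc |= 63<<0 -> acc=63 shift=7
  byte[7]=0xC9 cont=1 payload=0x49=73: acc |= 73<<7 -> acc=9407 shift=14
  byte[8]=0x6D cont=0 payload=0x6D=109: acc |= 109<<14 -> acc=1795263 shift=21 [end]
Varint 4: bytes[6:9] = BF C9 6D -> value 1795263 (3 byte(s))
  byte[9]=0x25 cont=0 payload=0x25=37: acc |= 37<<0 -> acc=37 shift=7 [end]
Varint 5: bytes[9:10] = 25 -> value 37 (1 byte(s))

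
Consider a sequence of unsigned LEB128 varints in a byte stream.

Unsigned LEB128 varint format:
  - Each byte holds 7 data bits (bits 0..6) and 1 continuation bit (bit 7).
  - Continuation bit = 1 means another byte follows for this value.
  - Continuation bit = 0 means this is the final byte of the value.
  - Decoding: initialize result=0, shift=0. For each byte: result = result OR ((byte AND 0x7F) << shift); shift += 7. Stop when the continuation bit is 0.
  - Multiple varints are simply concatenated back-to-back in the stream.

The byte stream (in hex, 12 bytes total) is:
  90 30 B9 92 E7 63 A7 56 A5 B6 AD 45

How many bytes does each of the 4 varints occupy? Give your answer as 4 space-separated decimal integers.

Answer: 2 4 2 4

Derivation:
  byte[0]=0x90 cont=1 payload=0x10=16: acc |= 16<<0 -> acc=16 shift=7
  byte[1]=0x30 cont=0 payload=0x30=48: acc |= 48<<7 -> acc=6160 shift=14 [end]
Varint 1: bytes[0:2] = 90 30 -> value 6160 (2 byte(s))
  byte[2]=0xB9 cont=1 payload=0x39=57: acc |= 57<<0 -> acc=57 shift=7
  byte[3]=0x92 cont=1 payload=0x12=18: acc |= 18<<7 -> acc=2361 shift=14
  byte[4]=0xE7 cont=1 payload=0x67=103: acc |= 103<<14 -> acc=1689913 shift=21
  byte[5]=0x63 cont=0 payload=0x63=99: acc |= 99<<21 -> acc=209307961 shift=28 [end]
Varint 2: bytes[2:6] = B9 92 E7 63 -> value 209307961 (4 byte(s))
  byte[6]=0xA7 cont=1 payload=0x27=39: acc |= 39<<0 -> acc=39 shift=7
  byte[7]=0x56 cont=0 payload=0x56=86: acc |= 86<<7 -> acc=11047 shift=14 [end]
Varint 3: bytes[6:8] = A7 56 -> value 11047 (2 byte(s))
  byte[8]=0xA5 cont=1 payload=0x25=37: acc |= 37<<0 -> acc=37 shift=7
  byte[9]=0xB6 cont=1 payload=0x36=54: acc |= 54<<7 -> acc=6949 shift=14
  byte[10]=0xAD cont=1 payload=0x2D=45: acc |= 45<<14 -> acc=744229 shift=21
  byte[11]=0x45 cont=0 payload=0x45=69: acc |= 69<<21 -> acc=145447717 shift=28 [end]
Varint 4: bytes[8:12] = A5 B6 AD 45 -> value 145447717 (4 byte(s))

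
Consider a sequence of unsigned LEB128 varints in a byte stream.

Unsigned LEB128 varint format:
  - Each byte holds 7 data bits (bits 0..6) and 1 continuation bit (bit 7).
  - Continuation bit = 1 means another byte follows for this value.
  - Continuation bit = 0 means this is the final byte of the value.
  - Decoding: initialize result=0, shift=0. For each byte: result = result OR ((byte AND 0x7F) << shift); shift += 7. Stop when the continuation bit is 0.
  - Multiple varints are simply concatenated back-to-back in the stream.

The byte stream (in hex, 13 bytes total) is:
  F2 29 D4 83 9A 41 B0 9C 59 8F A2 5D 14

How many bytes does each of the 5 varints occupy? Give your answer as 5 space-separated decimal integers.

  byte[0]=0xF2 cont=1 payload=0x72=114: acc |= 114<<0 -> acc=114 shift=7
  byte[1]=0x29 cont=0 payload=0x29=41: acc |= 41<<7 -> acc=5362 shift=14 [end]
Varint 1: bytes[0:2] = F2 29 -> value 5362 (2 byte(s))
  byte[2]=0xD4 cont=1 payload=0x54=84: acc |= 84<<0 -> acc=84 shift=7
  byte[3]=0x83 cont=1 payload=0x03=3: acc |= 3<<7 -> acc=468 shift=14
  byte[4]=0x9A cont=1 payload=0x1A=26: acc |= 26<<14 -> acc=426452 shift=21
  byte[5]=0x41 cont=0 payload=0x41=65: acc |= 65<<21 -> acc=136741332 shift=28 [end]
Varint 2: bytes[2:6] = D4 83 9A 41 -> value 136741332 (4 byte(s))
  byte[6]=0xB0 cont=1 payload=0x30=48: acc |= 48<<0 -> acc=48 shift=7
  byte[7]=0x9C cont=1 payload=0x1C=28: acc |= 28<<7 -> acc=3632 shift=14
  byte[8]=0x59 cont=0 payload=0x59=89: acc |= 89<<14 -> acc=1461808 shift=21 [end]
Varint 3: bytes[6:9] = B0 9C 59 -> value 1461808 (3 byte(s))
  byte[9]=0x8F cont=1 payload=0x0F=15: acc |= 15<<0 -> acc=15 shift=7
  byte[10]=0xA2 cont=1 payload=0x22=34: acc |= 34<<7 -> acc=4367 shift=14
  byte[11]=0x5D cont=0 payload=0x5D=93: acc |= 93<<14 -> acc=1528079 shift=21 [end]
Varint 4: bytes[9:12] = 8F A2 5D -> value 1528079 (3 byte(s))
  byte[12]=0x14 cont=0 payload=0x14=20: acc |= 20<<0 -> acc=20 shift=7 [end]
Varint 5: bytes[12:13] = 14 -> value 20 (1 byte(s))

Answer: 2 4 3 3 1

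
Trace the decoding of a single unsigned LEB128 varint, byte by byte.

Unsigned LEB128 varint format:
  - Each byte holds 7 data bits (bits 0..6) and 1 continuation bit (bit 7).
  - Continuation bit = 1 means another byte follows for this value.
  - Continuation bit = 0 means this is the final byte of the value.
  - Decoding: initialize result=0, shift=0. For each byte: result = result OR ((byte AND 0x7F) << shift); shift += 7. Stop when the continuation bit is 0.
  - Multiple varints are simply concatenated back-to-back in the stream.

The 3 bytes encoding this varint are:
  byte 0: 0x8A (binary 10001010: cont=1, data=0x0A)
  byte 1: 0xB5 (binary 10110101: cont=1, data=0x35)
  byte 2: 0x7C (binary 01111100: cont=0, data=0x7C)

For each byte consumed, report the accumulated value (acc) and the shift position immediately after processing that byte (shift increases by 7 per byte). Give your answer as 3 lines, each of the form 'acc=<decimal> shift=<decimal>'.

Answer: acc=10 shift=7
acc=6794 shift=14
acc=2038410 shift=21

Derivation:
byte 0=0x8A: payload=0x0A=10, contrib = 10<<0 = 10; acc -> 10, shift -> 7
byte 1=0xB5: payload=0x35=53, contrib = 53<<7 = 6784; acc -> 6794, shift -> 14
byte 2=0x7C: payload=0x7C=124, contrib = 124<<14 = 2031616; acc -> 2038410, shift -> 21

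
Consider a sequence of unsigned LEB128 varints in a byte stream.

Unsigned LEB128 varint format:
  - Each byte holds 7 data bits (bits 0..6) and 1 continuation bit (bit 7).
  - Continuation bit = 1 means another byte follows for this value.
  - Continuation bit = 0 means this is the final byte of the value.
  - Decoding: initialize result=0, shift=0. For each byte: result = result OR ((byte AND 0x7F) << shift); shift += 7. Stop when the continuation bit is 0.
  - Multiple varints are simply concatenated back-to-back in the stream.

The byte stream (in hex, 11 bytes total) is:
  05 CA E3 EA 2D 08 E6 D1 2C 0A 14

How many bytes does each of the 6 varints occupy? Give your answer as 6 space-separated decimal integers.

Answer: 1 4 1 3 1 1

Derivation:
  byte[0]=0x05 cont=0 payload=0x05=5: acc |= 5<<0 -> acc=5 shift=7 [end]
Varint 1: bytes[0:1] = 05 -> value 5 (1 byte(s))
  byte[1]=0xCA cont=1 payload=0x4A=74: acc |= 74<<0 -> acc=74 shift=7
  byte[2]=0xE3 cont=1 payload=0x63=99: acc |= 99<<7 -> acc=12746 shift=14
  byte[3]=0xEA cont=1 payload=0x6A=106: acc |= 106<<14 -> acc=1749450 shift=21
  byte[4]=0x2D cont=0 payload=0x2D=45: acc |= 45<<21 -> acc=96121290 shift=28 [end]
Varint 2: bytes[1:5] = CA E3 EA 2D -> value 96121290 (4 byte(s))
  byte[5]=0x08 cont=0 payload=0x08=8: acc |= 8<<0 -> acc=8 shift=7 [end]
Varint 3: bytes[5:6] = 08 -> value 8 (1 byte(s))
  byte[6]=0xE6 cont=1 payload=0x66=102: acc |= 102<<0 -> acc=102 shift=7
  byte[7]=0xD1 cont=1 payload=0x51=81: acc |= 81<<7 -> acc=10470 shift=14
  byte[8]=0x2C cont=0 payload=0x2C=44: acc |= 44<<14 -> acc=731366 shift=21 [end]
Varint 4: bytes[6:9] = E6 D1 2C -> value 731366 (3 byte(s))
  byte[9]=0x0A cont=0 payload=0x0A=10: acc |= 10<<0 -> acc=10 shift=7 [end]
Varint 5: bytes[9:10] = 0A -> value 10 (1 byte(s))
  byte[10]=0x14 cont=0 payload=0x14=20: acc |= 20<<0 -> acc=20 shift=7 [end]
Varint 6: bytes[10:11] = 14 -> value 20 (1 byte(s))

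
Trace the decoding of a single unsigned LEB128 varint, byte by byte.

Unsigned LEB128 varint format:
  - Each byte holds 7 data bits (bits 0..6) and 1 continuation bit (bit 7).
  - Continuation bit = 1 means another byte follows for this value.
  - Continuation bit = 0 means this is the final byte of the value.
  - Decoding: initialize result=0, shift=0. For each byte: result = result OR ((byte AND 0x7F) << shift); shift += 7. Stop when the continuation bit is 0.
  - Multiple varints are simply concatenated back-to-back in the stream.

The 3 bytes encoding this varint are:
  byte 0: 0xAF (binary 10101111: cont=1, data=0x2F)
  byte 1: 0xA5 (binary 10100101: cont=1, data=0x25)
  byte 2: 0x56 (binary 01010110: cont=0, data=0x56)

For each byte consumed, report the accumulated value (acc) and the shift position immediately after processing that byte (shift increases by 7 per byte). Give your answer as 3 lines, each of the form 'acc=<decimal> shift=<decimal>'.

Answer: acc=47 shift=7
acc=4783 shift=14
acc=1413807 shift=21

Derivation:
byte 0=0xAF: payload=0x2F=47, contrib = 47<<0 = 47; acc -> 47, shift -> 7
byte 1=0xA5: payload=0x25=37, contrib = 37<<7 = 4736; acc -> 4783, shift -> 14
byte 2=0x56: payload=0x56=86, contrib = 86<<14 = 1409024; acc -> 1413807, shift -> 21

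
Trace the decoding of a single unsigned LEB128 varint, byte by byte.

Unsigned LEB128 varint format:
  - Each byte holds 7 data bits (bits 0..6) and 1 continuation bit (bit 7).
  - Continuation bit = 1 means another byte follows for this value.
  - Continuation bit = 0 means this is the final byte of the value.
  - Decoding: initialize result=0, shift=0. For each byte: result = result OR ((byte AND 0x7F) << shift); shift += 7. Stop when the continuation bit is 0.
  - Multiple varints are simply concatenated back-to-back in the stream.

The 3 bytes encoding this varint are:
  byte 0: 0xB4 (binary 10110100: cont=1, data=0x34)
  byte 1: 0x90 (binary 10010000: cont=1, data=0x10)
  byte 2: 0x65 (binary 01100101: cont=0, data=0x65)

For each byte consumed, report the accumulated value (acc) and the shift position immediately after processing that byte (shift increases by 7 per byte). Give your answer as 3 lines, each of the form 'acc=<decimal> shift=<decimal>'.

byte 0=0xB4: payload=0x34=52, contrib = 52<<0 = 52; acc -> 52, shift -> 7
byte 1=0x90: payload=0x10=16, contrib = 16<<7 = 2048; acc -> 2100, shift -> 14
byte 2=0x65: payload=0x65=101, contrib = 101<<14 = 1654784; acc -> 1656884, shift -> 21

Answer: acc=52 shift=7
acc=2100 shift=14
acc=1656884 shift=21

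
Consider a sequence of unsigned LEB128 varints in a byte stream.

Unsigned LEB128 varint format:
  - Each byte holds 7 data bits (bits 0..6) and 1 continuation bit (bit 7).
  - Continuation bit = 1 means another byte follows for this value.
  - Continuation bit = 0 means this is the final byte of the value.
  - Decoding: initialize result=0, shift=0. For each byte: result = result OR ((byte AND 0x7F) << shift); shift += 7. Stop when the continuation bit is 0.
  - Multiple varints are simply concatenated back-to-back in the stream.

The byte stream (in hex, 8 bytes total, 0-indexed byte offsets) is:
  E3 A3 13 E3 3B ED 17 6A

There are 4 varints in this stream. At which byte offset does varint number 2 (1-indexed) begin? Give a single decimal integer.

  byte[0]=0xE3 cont=1 payload=0x63=99: acc |= 99<<0 -> acc=99 shift=7
  byte[1]=0xA3 cont=1 payload=0x23=35: acc |= 35<<7 -> acc=4579 shift=14
  byte[2]=0x13 cont=0 payload=0x13=19: acc |= 19<<14 -> acc=315875 shift=21 [end]
Varint 1: bytes[0:3] = E3 A3 13 -> value 315875 (3 byte(s))
  byte[3]=0xE3 cont=1 payload=0x63=99: acc |= 99<<0 -> acc=99 shift=7
  byte[4]=0x3B cont=0 payload=0x3B=59: acc |= 59<<7 -> acc=7651 shift=14 [end]
Varint 2: bytes[3:5] = E3 3B -> value 7651 (2 byte(s))
  byte[5]=0xED cont=1 payload=0x6D=109: acc |= 109<<0 -> acc=109 shift=7
  byte[6]=0x17 cont=0 payload=0x17=23: acc |= 23<<7 -> acc=3053 shift=14 [end]
Varint 3: bytes[5:7] = ED 17 -> value 3053 (2 byte(s))
  byte[7]=0x6A cont=0 payload=0x6A=106: acc |= 106<<0 -> acc=106 shift=7 [end]
Varint 4: bytes[7:8] = 6A -> value 106 (1 byte(s))

Answer: 3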